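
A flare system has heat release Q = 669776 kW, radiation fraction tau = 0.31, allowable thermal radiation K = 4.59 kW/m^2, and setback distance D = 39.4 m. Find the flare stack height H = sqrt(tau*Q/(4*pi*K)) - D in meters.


tau*Q/(4*pi*K) = 0.31 * 669776 / (4 * pi * 4.59) = 3599.72
sqrt(3599.72) = 59.9977
H = 59.9977 - 39.4 = 20.60

20.60 m


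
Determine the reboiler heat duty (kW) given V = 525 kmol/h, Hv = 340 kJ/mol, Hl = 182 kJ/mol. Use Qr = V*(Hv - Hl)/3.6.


Qr = 525 * (340 - 182) / 3.6 = 525 * 158 / 3.6 = 23040

23040 kW


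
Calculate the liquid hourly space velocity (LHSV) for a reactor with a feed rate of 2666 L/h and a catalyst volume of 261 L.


LHSV = volumetric feed rate / catalyst volume
= 2666 L/h / 261 L
= 10.21 h^-1

10.21 h^-1


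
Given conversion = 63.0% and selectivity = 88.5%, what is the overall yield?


Overall yield = conversion (%) * selectivity (%) / 100
Conversion = 63.0%, Selectivity = 88.5%
Y = 63.0 * 88.5 / 100
= 55.755 %

55.755 %


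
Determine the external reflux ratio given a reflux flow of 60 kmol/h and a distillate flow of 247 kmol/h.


Reflux ratio definition: R = L / D (liquid returned / distillate withdrawn)
L = 60 kmol/h, D = 247 kmol/h
R = 60 / 247 = 0.2429

0.2429


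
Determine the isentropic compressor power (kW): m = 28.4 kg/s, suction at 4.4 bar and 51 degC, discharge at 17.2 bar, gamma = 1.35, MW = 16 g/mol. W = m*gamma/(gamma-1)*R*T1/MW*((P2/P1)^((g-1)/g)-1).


Isentropic work: W = m*(gamma/(gamma-1))*(R*T1/MW)*((P2/P1)^((gamma-1)/gamma) - 1)
T1 = 51 + 273.15 = 324.15 K
Pressure ratio = 17.2 / 4.4 = 3.90909
Exponent = (1.35 - 1)/1.35 = 0.259259
(P2/P1)^exp - 1 = 3.90909^0.259259 - 1 = 0.42397
W = 28.4 * 1.35 / 0.35 * 8.314 * 324.15 / 16 * 0.42397 = 7823

7823 kW


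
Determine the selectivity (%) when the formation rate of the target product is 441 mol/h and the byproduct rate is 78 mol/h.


Selectivity = desired / (desired + undesired) * 100
Total products = 441 + 78 = 519 mol/h
S = 441 / 519 * 100
= 0.8497 * 100
= 84.97 %

84.97 %


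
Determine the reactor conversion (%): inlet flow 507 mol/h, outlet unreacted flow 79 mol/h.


X = (F_in - F_out) / F_in * 100
Moles reacted = 507 - 79 = 428
X = 428 / 507 * 100
= 0.8442 * 100
= 84.42 %

84.42 %


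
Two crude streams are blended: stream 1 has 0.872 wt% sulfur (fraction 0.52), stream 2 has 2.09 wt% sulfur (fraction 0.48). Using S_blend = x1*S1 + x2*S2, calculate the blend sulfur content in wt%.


Linear sulfur blending: S_blend = x1*S1 + x2*S2
Contribution 1: 0.52 * 0.872 = 0.45344 wt%
Contribution 2: 0.48 * 2.09 = 1.0032 wt%
S_blend = 0.45344 + 1.0032 = 1.45664

1.45664 wt%


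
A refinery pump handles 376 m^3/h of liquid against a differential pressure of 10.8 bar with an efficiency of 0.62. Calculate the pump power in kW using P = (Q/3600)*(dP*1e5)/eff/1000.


Q = 376 / 3600 = 0.104444 m^3/s
P = 0.104444 * (10.8 * 1e5) / 0.62 / 1000 = 181.9

181.9 kW


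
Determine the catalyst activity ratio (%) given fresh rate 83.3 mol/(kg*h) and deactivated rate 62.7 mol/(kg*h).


Activity (%) = (rate_used / rate_fresh) * 100
rate_used = 62.7, rate_fresh = 83.3
= (62.7 / 83.3) * 100
= 0.7527 * 100 = 75.27

75.27 %


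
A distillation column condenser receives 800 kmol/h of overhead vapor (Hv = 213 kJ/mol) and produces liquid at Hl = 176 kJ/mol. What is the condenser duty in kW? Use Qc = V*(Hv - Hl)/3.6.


Qc = 800 * (213 - 176) / 3.6 = 800 * 37 / 3.6 = 8222

8222 kW


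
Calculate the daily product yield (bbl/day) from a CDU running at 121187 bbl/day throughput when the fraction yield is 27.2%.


Crude throughput = 121187 bbl/day
Fraction yield = 27.2%
yield = throughput * fraction / 100
yield = 121187 * 27.2 / 100 = 32962.864

32962.864 bbl/day


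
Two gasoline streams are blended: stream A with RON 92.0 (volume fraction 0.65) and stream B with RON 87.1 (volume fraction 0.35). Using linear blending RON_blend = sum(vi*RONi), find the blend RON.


Linear blending: RON_blend = sum(vi * RONi)
Contribution 1: 0.65 * 92.0 = 59.8
Contribution 2: 0.35 * 87.1 = 30.485
RON_blend = 59.8 + 30.485 = 90.285

90.285


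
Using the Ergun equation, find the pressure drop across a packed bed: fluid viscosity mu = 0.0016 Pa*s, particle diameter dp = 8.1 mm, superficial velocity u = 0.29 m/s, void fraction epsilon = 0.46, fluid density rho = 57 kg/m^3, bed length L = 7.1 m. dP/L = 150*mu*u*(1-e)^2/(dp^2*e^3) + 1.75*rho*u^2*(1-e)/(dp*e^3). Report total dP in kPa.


dp = 8.1 mm = 0.0081 m
Viscous term = 150*0.0016*0.29*(1-0.46)^2 / (0.0081^2*0.46^3) = 3178
Inertial term = 1.75*57*0.29^2*(1-0.46) / (0.0081*0.46^3) = 5745.72
dP/L = 3178 + 5745.72 = 8923.72 Pa/m
dP = 8923.72 * 7.1 / 1000 = 63.36 kPa

63.36 kPa


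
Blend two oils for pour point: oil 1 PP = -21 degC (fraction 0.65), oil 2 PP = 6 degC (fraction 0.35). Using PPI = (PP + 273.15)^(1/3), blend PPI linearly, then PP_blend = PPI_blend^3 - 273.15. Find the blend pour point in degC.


PPI_1 = (-21 + 273.15)^(1/3) = 6.317613
PPI_2 = (6 + 273.15)^(1/3) = 6.535506
PPI_blend = 0.65 * 6.317613 + 0.35 * 6.535506 = 6.393876
PP_blend = 6.393876^3 - 273.15 = 261.3922 - 273.15 = -11.76

-11.76 degC


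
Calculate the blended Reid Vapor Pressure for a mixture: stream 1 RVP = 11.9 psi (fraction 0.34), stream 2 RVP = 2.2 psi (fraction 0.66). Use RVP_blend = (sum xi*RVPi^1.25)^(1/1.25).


Chevron index: RVP_blend = (sum xi*RVPi^1.25)^(1/1.25)
RVP^1.25 terms: 0.34 * 11.9^1.25 + 0.66 * 2.2^1.25 = 9.28308
RVP_blend = 9.28308^(1/1.25) = 5.945

5.945 psi


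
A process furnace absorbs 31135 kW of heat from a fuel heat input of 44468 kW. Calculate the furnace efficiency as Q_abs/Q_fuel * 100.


Furnace efficiency = Q_absorbed / Q_fuel * 100
= 31135 / 44468 * 100 = 70.02

70.02 %


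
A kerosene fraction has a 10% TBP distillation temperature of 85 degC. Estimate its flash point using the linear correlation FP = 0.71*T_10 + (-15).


FP = 0.71 * 85 + (-15) = 45.35

45.35 degC


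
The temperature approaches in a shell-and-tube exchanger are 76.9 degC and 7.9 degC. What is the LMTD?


LMTD = (dT1 - dT2) / ln(dT1/dT2)
= (76.9 - 7.9) / ln(76.9 / 7.9) = 69 / 2.27564 = 30.32

30.32 degC


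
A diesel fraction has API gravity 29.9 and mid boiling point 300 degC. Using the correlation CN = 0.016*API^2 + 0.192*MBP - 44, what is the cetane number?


CN = 0.016 * 29.9^2 + 0.192 * 300 - 44
CN = 14.30416 + 57.6 - 44 = 27.90416

27.90416


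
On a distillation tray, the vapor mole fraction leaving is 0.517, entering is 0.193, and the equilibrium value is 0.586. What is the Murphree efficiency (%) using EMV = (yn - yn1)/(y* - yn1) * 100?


Murphree vapor efficiency: EMV = (y_n - y_(n-1)) / (y*_n - y_(n-1)) * 100
EMV = (0.517 - 0.193) / (0.586 - 0.193) * 100 = 0.324 / 0.393 * 100 = 82.44

82.44 %


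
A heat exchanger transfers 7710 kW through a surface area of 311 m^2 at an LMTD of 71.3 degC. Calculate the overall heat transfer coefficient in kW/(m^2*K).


From Q = U*A*LMTD, U = Q / (A * LMTD)
U = 7710 / (311 * 71.3) = 7710 / 22174.3 = 0.3477

0.3477 kW/(m^2*K)


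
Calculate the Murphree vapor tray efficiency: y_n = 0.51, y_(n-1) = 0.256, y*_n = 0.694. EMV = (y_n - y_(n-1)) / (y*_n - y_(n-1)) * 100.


Murphree vapor efficiency: EMV = (y_n - y_(n-1)) / (y*_n - y_(n-1)) * 100
EMV = (0.51 - 0.256) / (0.694 - 0.256) * 100 = 0.254 / 0.438 * 100 = 57.99

57.99 %


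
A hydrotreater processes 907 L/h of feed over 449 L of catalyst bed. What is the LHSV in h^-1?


LHSV = volumetric feed rate / catalyst volume
= 907 L/h / 449 L
= 2.020 h^-1

2.020 h^-1


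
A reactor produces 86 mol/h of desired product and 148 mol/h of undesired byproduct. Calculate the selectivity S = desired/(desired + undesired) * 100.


Selectivity = desired / (desired + undesired) * 100
Total products = 86 + 148 = 234 mol/h
S = 86 / 234 * 100
= 0.3675 * 100
= 36.75 %

36.75 %


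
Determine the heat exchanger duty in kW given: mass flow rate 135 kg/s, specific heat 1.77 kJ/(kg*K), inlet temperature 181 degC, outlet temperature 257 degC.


Q = m_dot * cp * delta_T
delta_T = 257 - 181 = 76 K
Q = 135 * 1.77 * 76
= 238.95 * 76
= 18160.2 kW

18160.2 kW


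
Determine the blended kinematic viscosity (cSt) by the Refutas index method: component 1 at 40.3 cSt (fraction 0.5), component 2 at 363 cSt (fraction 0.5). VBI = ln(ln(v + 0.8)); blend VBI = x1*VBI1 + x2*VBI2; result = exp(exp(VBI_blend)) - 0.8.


Refutas method: VBN_i = 14.534*ln(ln(visc_i + 0.8)) + 10.975, blended linearly by mass fraction; since VBN is linear in VBI_i = ln(ln(visc_i + 0.8)) and the fractions sum to 1, blend VBI directly: visc = exp(exp(VBI_blend)) - 0.8
VBI_1 = ln(ln(40.3 + 0.8)) = 1.31265
VBI_2 = ln(ln(363 + 0.8)) = 1.77438
VBI_blend = 0.5 * 1.31265 + 0.5 * 1.77438 = 1.54352
visc_blend = exp(exp(1.54352)) - 0.8 = 107.1

107.1 cSt


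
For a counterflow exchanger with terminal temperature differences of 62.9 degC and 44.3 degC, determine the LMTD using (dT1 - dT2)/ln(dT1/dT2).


LMTD = (dT1 - dT2) / ln(dT1/dT2)
= (62.9 - 44.3) / ln(62.9 / 44.3) = 18.6 / 0.350561 = 53.06

53.06 degC


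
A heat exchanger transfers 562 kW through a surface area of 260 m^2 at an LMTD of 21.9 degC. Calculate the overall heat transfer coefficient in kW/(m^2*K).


From Q = U*A*LMTD, U = Q / (A * LMTD)
U = 562 / (260 * 21.9) = 562 / 5694 = 0.09870

0.09870 kW/(m^2*K)


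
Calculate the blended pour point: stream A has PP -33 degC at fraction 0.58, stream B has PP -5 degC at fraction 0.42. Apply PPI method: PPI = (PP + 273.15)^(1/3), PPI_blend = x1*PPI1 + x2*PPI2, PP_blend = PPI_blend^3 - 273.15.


PPI_1 = (-33 + 273.15)^(1/3) = 6.215759
PPI_2 = (-5 + 273.15)^(1/3) = 6.448508
PPI_blend = 0.58 * 6.215759 + 0.42 * 6.448508 = 6.313514
PP_blend = 6.313514^3 - 273.15 = 251.6596 - 273.15 = -21.49

-21.49 degC


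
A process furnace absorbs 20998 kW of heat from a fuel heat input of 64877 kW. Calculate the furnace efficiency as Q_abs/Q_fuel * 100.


Furnace efficiency = Q_absorbed / Q_fuel * 100
= 20998 / 64877 * 100 = 32.37

32.37 %


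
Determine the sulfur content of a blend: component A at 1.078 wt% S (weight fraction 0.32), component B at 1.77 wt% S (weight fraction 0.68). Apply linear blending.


Linear sulfur blending: S_blend = x1*S1 + x2*S2
Contribution 1: 0.32 * 1.078 = 0.34496 wt%
Contribution 2: 0.68 * 1.77 = 1.2036 wt%
S_blend = 0.34496 + 1.2036 = 1.54856

1.54856 wt%


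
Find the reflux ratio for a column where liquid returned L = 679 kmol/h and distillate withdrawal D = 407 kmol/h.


Reflux ratio definition: R = L / D (liquid returned / distillate withdrawn)
L = 679 kmol/h, D = 407 kmol/h
R = 679 / 407 = 1.668

1.668


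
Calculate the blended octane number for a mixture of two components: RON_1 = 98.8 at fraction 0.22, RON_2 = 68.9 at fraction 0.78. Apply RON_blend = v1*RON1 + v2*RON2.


Linear blending: RON_blend = sum(vi * RONi)
Contribution 1: 0.22 * 98.8 = 21.736
Contribution 2: 0.78 * 68.9 = 53.742
RON_blend = 21.736 + 53.742 = 75.478

75.478


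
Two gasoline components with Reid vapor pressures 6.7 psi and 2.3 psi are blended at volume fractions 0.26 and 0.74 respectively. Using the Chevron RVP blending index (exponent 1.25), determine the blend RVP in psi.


Chevron index: RVP_blend = (sum xi*RVPi^1.25)^(1/1.25)
RVP^1.25 terms: 0.26 * 6.7^1.25 + 0.74 * 2.3^1.25 = 4.89864
RVP_blend = 4.89864^(1/1.25) = 3.565

3.565 psi


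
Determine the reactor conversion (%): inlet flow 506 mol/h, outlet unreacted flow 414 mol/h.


X = (F_in - F_out) / F_in * 100
Moles reacted = 506 - 414 = 92
X = 92 / 506 * 100
= 0.1818 * 100
= 18.18 %

18.18 %


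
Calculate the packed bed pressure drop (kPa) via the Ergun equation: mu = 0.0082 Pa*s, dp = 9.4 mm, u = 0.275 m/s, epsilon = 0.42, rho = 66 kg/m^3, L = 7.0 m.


dp = 9.4 mm = 0.0094 m
Viscous term = 150*0.0082*0.275*(1-0.42)^2 / (0.0094^2*0.42^3) = 17381.6
Inertial term = 1.75*66*0.275^2*(1-0.42) / (0.0094*0.42^3) = 7274.44
dP/L = 17381.6 + 7274.44 = 24656 Pa/m
dP = 24656 * 7.0 / 1000 = 172.6 kPa

172.6 kPa


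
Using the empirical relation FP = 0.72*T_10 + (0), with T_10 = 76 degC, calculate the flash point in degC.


FP = 0.72 * 76 + (0) = 54.72

54.72 degC


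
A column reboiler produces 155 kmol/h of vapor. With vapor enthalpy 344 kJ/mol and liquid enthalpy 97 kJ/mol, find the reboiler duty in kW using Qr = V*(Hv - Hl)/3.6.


Qr = 155 * (344 - 97) / 3.6 = 155 * 247 / 3.6 = 10630

10630 kW


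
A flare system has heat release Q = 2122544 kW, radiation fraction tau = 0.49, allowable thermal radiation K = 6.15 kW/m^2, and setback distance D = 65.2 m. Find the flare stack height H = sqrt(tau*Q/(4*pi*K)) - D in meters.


tau*Q/(4*pi*K) = 0.49 * 2122544 / (4 * pi * 6.15) = 13457.6
sqrt(13457.6) = 116.007
H = 116.007 - 65.2 = 50.81

50.81 m


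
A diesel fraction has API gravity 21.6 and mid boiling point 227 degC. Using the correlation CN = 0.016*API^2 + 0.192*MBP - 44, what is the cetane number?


CN = 0.016 * 21.6^2 + 0.192 * 227 - 44
CN = 7.46496 + 43.584 - 44 = 7.04896

7.04896


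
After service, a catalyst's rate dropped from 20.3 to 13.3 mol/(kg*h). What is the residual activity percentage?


Activity (%) = (rate_used / rate_fresh) * 100
rate_used = 13.3, rate_fresh = 20.3
= (13.3 / 20.3) * 100
= 0.6552 * 100 = 65.52

65.52 %


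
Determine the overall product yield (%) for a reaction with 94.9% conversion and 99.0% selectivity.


Overall yield = conversion (%) * selectivity (%) / 100
Conversion = 94.9%, Selectivity = 99.0%
Y = 94.9 * 99.0 / 100
= 93.951 %

93.951 %


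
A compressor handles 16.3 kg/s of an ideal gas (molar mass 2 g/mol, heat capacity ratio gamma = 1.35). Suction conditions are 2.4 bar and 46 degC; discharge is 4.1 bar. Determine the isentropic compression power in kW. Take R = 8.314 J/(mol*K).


Isentropic work: W = m*(gamma/(gamma-1))*(R*T1/MW)*((P2/P1)^((gamma-1)/gamma) - 1)
T1 = 46 + 273.15 = 319.15 K
Pressure ratio = 4.1 / 2.4 = 1.70833
Exponent = (1.35 - 1)/1.35 = 0.259259
(P2/P1)^exp - 1 = 1.70833^0.259259 - 1 = 0.148937
W = 16.3 * 1.35 / 0.35 * 8.314 * 319.15 / 2 * 0.148937 = 12420

12420 kW


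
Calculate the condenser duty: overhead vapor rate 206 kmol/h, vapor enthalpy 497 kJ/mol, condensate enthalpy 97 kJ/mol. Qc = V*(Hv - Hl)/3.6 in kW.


Qc = 206 * (497 - 97) / 3.6 = 206 * 400 / 3.6 = 22890

22890 kW


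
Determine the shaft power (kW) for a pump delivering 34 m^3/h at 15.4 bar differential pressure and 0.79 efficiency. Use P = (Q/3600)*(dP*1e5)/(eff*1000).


Q = 34 / 3600 = 0.00944444 m^3/s
P = 0.00944444 * (15.4 * 1e5) / 0.79 / 1000 = 18.41

18.41 kW


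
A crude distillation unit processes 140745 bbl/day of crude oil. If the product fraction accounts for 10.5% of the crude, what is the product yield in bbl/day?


Crude throughput = 140745 bbl/day
Fraction yield = 10.5%
yield = throughput * fraction / 100
yield = 140745 * 10.5 / 100 = 14778.225

14778.225 bbl/day


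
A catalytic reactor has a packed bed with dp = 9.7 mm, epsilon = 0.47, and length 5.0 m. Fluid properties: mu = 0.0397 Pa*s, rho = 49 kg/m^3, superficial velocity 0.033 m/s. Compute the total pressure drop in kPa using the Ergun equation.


dp = 9.7 mm = 0.0097 m
Viscous term = 150*0.0397*0.033*(1-0.47)^2 / (0.0097^2*0.47^3) = 5650.81
Inertial term = 1.75*49*0.033^2*(1-0.47) / (0.0097*0.47^3) = 49.1442
dP/L = 5650.81 + 49.1442 = 5699.95 Pa/m
dP = 5699.95 * 5.0 / 1000 = 28.50 kPa

28.50 kPa


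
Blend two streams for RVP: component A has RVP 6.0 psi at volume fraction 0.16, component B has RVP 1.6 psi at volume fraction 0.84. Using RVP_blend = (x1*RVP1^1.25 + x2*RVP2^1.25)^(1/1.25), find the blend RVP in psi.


Chevron index: RVP_blend = (sum xi*RVPi^1.25)^(1/1.25)
RVP^1.25 terms: 0.16 * 6.0^1.25 + 0.84 * 1.6^1.25 = 3.01405
RVP_blend = 3.01405^(1/1.25) = 2.417

2.417 psi


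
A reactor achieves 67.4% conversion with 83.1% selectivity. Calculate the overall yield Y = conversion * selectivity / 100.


Overall yield = conversion (%) * selectivity (%) / 100
Conversion = 67.4%, Selectivity = 83.1%
Y = 67.4 * 83.1 / 100
= 56.0094 %

56.0094 %


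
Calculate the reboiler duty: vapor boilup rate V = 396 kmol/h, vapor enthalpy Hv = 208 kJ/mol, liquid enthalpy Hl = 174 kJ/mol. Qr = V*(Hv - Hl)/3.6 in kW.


Qr = 396 * (208 - 174) / 3.6 = 396 * 34 / 3.6 = 3740

3740 kW


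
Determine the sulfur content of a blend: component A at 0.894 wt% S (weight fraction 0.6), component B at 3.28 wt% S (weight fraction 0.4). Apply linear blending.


Linear sulfur blending: S_blend = x1*S1 + x2*S2
Contribution 1: 0.6 * 0.894 = 0.5364 wt%
Contribution 2: 0.4 * 3.28 = 1.312 wt%
S_blend = 0.5364 + 1.312 = 1.8484

1.8484 wt%


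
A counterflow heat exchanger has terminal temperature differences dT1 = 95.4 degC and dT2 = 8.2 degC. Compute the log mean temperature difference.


LMTD = (dT1 - dT2) / ln(dT1/dT2)
= (95.4 - 8.2) / ln(95.4 / 8.2) = 87.2 / 2.45394 = 35.53

35.53 degC


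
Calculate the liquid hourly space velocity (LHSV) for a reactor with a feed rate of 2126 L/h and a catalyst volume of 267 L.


LHSV = volumetric feed rate / catalyst volume
= 2126 L/h / 267 L
= 7.963 h^-1

7.963 h^-1


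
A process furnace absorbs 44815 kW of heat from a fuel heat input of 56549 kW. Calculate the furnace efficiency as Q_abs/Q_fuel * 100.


Furnace efficiency = Q_absorbed / Q_fuel * 100
= 44815 / 56549 * 100 = 79.25

79.25 %


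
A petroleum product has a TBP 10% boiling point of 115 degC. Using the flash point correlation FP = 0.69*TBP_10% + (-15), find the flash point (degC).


FP = 0.69 * 115 + (-15) = 64.35

64.35 degC


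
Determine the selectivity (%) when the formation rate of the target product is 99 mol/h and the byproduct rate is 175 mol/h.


Selectivity = desired / (desired + undesired) * 100
Total products = 99 + 175 = 274 mol/h
S = 99 / 274 * 100
= 0.3613 * 100
= 36.13 %

36.13 %


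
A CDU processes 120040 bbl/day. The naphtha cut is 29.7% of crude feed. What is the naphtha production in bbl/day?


Crude throughput = 120040 bbl/day
Fraction yield = 29.7%
yield = throughput * fraction / 100
yield = 120040 * 29.7 / 100 = 35651.88

35651.88 bbl/day


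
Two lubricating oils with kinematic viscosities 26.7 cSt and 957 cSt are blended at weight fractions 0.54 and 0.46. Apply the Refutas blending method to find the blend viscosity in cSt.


Refutas method: VBN_i = 14.534*ln(ln(visc_i + 0.8)) + 10.975, blended linearly by mass fraction; since VBN is linear in VBI_i = ln(ln(visc_i + 0.8)) and the fractions sum to 1, blend VBI directly: visc = exp(exp(VBI_blend)) - 0.8
VBI_1 = ln(ln(26.7 + 0.8)) = 1.19821
VBI_2 = ln(ln(957 + 0.8)) = 1.92638
VBI_blend = 0.54 * 1.19821 + 0.46 * 1.92638 = 1.53317
visc_blend = exp(exp(1.53317)) - 0.8 = 102.0

102.0 cSt


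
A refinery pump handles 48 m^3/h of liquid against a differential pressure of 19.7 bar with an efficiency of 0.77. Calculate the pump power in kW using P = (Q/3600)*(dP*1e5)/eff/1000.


Q = 48 / 3600 = 0.0133333 m^3/s
P = 0.0133333 * (19.7 * 1e5) / 0.77 / 1000 = 34.11

34.11 kW


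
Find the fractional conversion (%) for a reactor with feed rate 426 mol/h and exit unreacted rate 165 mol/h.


X = (F_in - F_out) / F_in * 100
Moles reacted = 426 - 165 = 261
X = 261 / 426 * 100
= 0.6127 * 100
= 61.27 %

61.27 %


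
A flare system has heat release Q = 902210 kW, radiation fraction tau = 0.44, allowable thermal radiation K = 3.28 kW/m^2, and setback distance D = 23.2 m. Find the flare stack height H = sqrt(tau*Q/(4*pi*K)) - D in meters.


tau*Q/(4*pi*K) = 0.44 * 902210 / (4 * pi * 3.28) = 9631.12
sqrt(9631.12) = 98.1383
H = 98.1383 - 23.2 = 74.94

74.94 m


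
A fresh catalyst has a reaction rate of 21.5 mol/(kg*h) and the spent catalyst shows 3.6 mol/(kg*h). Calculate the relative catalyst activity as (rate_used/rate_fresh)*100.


Activity (%) = (rate_used / rate_fresh) * 100
rate_used = 3.6, rate_fresh = 21.5
= (3.6 / 21.5) * 100
= 0.1674 * 100 = 16.74

16.74 %


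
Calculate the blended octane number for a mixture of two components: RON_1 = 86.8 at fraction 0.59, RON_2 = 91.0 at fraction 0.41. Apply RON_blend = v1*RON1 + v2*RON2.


Linear blending: RON_blend = sum(vi * RONi)
Contribution 1: 0.59 * 86.8 = 51.212
Contribution 2: 0.41 * 91.0 = 37.31
RON_blend = 51.212 + 37.31 = 88.522

88.522


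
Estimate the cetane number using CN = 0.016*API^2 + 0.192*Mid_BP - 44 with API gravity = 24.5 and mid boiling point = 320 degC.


CN = 0.016 * 24.5^2 + 0.192 * 320 - 44
CN = 9.604 + 61.44 - 44 = 27.044

27.044


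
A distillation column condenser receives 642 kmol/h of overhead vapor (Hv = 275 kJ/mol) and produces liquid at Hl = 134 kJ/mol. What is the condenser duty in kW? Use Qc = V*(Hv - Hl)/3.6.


Qc = 642 * (275 - 134) / 3.6 = 642 * 141 / 3.6 = 25140

25140 kW


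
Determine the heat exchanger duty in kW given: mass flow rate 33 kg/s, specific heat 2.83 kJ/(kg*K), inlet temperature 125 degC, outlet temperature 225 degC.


Q = m_dot * cp * delta_T
delta_T = 225 - 125 = 100 K
Q = 33 * 2.83 * 100
= 93.39 * 100
= 9339 kW

9339 kW


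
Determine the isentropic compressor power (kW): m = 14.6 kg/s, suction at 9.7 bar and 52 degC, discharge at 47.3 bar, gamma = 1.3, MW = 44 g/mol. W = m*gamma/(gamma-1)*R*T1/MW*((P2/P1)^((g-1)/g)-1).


Isentropic work: W = m*(gamma/(gamma-1))*(R*T1/MW)*((P2/P1)^((gamma-1)/gamma) - 1)
T1 = 52 + 273.15 = 325.15 K
Pressure ratio = 47.3 / 9.7 = 4.87629
Exponent = (1.3 - 1)/1.3 = 0.230769
(P2/P1)^exp - 1 = 4.87629^0.230769 - 1 = 0.441417
W = 14.6 * 1.3 / 0.3 * 8.314 * 325.15 / 44 * 0.441417 = 1716

1716 kW


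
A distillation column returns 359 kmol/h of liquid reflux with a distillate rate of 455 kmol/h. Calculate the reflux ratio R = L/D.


Reflux ratio definition: R = L / D (liquid returned / distillate withdrawn)
L = 359 kmol/h, D = 455 kmol/h
R = 359 / 455 = 0.7890

0.7890


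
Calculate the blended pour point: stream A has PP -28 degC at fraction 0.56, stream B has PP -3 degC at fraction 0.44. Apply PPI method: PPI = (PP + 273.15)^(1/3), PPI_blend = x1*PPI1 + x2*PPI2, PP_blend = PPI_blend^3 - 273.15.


PPI_1 = (-28 + 273.15)^(1/3) = 6.258601
PPI_2 = (-3 + 273.15)^(1/3) = 6.464501
PPI_blend = 0.56 * 6.258601 + 0.44 * 6.464501 = 6.349197
PP_blend = 6.349197^3 - 273.15 = 255.9508 - 273.15 = -17.2

-17.2 degC


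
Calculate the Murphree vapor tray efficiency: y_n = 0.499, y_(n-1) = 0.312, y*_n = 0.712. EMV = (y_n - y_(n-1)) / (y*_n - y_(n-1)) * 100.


Murphree vapor efficiency: EMV = (y_n - y_(n-1)) / (y*_n - y_(n-1)) * 100
EMV = (0.499 - 0.312) / (0.712 - 0.312) * 100 = 0.187 / 0.4 * 100 = 46.75

46.75 %


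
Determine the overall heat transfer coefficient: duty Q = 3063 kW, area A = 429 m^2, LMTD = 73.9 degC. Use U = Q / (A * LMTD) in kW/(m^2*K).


From Q = U*A*LMTD, U = Q / (A * LMTD)
U = 3063 / (429 * 73.9) = 3063 / 31703.1 = 0.09662

0.09662 kW/(m^2*K)


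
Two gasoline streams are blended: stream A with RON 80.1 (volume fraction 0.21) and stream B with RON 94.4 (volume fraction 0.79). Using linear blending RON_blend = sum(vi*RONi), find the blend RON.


Linear blending: RON_blend = sum(vi * RONi)
Contribution 1: 0.21 * 80.1 = 16.821
Contribution 2: 0.79 * 94.4 = 74.576
RON_blend = 16.821 + 74.576 = 91.397

91.397


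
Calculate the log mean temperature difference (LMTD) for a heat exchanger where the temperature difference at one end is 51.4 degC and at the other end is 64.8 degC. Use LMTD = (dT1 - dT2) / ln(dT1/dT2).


LMTD = (dT1 - dT2) / ln(dT1/dT2)
= (51.4 - 64.8) / ln(51.4 / 64.8) = -13.4 / -0.231667 = 57.84

57.84 degC


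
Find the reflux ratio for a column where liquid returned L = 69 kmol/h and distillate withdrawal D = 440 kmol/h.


Reflux ratio definition: R = L / D (liquid returned / distillate withdrawn)
L = 69 kmol/h, D = 440 kmol/h
R = 69 / 440 = 0.1568

0.1568


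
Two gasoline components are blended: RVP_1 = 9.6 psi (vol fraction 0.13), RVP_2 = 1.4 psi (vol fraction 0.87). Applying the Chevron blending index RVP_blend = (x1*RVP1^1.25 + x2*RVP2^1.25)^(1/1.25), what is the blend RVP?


Chevron index: RVP_blend = (sum xi*RVPi^1.25)^(1/1.25)
RVP^1.25 terms: 0.13 * 9.6^1.25 + 0.87 * 1.4^1.25 = 3.52165
RVP_blend = 3.52165^(1/1.25) = 2.738

2.738 psi


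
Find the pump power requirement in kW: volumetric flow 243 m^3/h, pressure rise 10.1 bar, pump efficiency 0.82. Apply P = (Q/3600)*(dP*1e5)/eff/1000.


Q = 243 / 3600 = 0.0675 m^3/s
P = 0.0675 * (10.1 * 1e5) / 0.82 / 1000 = 83.14

83.14 kW


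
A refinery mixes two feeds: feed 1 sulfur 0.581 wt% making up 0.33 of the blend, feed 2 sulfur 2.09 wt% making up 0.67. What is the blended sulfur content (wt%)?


Linear sulfur blending: S_blend = x1*S1 + x2*S2
Contribution 1: 0.33 * 0.581 = 0.19173 wt%
Contribution 2: 0.67 * 2.09 = 1.4003 wt%
S_blend = 0.19173 + 1.4003 = 1.59203

1.59203 wt%


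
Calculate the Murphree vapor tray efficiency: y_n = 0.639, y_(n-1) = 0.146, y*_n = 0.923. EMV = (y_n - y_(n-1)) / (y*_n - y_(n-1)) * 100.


Murphree vapor efficiency: EMV = (y_n - y_(n-1)) / (y*_n - y_(n-1)) * 100
EMV = (0.639 - 0.146) / (0.923 - 0.146) * 100 = 0.493 / 0.777 * 100 = 63.45

63.45 %


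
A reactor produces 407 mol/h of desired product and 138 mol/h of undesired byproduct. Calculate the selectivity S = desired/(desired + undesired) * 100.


Selectivity = desired / (desired + undesired) * 100
Total products = 407 + 138 = 545 mol/h
S = 407 / 545 * 100
= 0.7468 * 100
= 74.68 %

74.68 %


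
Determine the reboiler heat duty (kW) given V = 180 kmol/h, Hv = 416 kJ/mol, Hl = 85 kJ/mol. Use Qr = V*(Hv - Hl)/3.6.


Qr = 180 * (416 - 85) / 3.6 = 180 * 331 / 3.6 = 16550

16550 kW


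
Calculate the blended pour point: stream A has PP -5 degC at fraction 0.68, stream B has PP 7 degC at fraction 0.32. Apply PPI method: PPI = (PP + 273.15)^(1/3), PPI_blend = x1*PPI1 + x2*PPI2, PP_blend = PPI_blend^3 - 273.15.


PPI_1 = (-5 + 273.15)^(1/3) = 6.448508
PPI_2 = (7 + 273.15)^(1/3) = 6.543301
PPI_blend = 0.68 * 6.448508 + 0.32 * 6.543301 = 6.478842
PP_blend = 6.478842^3 - 273.15 = 271.9519 - 273.15 = -1.2

-1.2 degC


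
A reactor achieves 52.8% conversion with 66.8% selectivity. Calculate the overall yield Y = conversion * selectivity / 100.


Overall yield = conversion (%) * selectivity (%) / 100
Conversion = 52.8%, Selectivity = 66.8%
Y = 52.8 * 66.8 / 100
= 35.2704 %

35.2704 %


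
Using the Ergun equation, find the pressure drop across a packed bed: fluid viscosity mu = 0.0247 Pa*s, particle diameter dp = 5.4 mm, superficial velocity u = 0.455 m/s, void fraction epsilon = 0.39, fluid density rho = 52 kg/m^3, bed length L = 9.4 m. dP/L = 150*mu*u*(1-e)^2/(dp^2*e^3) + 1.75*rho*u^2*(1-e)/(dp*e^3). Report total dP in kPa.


dp = 5.4 mm = 0.0054 m
Viscous term = 150*0.0247*0.455*(1-0.39)^2 / (0.0054^2*0.39^3) = 362642
Inertial term = 1.75*52*0.455^2*(1-0.39) / (0.0054*0.39^3) = 35876.2
dP/L = 362642 + 35876.2 = 398518 Pa/m
dP = 398518 * 9.4 / 1000 = 3746 kPa

3746 kPa


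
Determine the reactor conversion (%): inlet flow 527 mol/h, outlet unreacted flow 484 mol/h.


X = (F_in - F_out) / F_in * 100
Moles reacted = 527 - 484 = 43
X = 43 / 527 * 100
= 0.08159 * 100
= 8.159 %

8.159 %


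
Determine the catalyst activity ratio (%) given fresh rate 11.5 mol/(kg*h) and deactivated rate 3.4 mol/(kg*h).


Activity (%) = (rate_used / rate_fresh) * 100
rate_used = 3.4, rate_fresh = 11.5
= (3.4 / 11.5) * 100
= 0.2957 * 100 = 29.57

29.57 %


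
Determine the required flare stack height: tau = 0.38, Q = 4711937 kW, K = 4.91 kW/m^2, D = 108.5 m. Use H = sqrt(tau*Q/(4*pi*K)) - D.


tau*Q/(4*pi*K) = 0.38 * 4711937 / (4 * pi * 4.91) = 29019.6
sqrt(29019.6) = 170.351
H = 170.351 - 108.5 = 61.85

61.85 m


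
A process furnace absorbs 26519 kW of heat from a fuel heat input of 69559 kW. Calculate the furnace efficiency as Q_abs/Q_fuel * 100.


Furnace efficiency = Q_absorbed / Q_fuel * 100
= 26519 / 69559 * 100 = 38.12

38.12 %


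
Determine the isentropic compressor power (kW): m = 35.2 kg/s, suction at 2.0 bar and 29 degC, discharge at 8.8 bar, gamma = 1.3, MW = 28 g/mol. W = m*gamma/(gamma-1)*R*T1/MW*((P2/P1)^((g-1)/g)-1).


Isentropic work: W = m*(gamma/(gamma-1))*(R*T1/MW)*((P2/P1)^((gamma-1)/gamma) - 1)
T1 = 29 + 273.15 = 302.15 K
Pressure ratio = 8.8 / 2.0 = 4.4
Exponent = (1.3 - 1)/1.3 = 0.230769
(P2/P1)^exp - 1 = 4.4^0.230769 - 1 = 0.407631
W = 35.2 * 1.3 / 0.3 * 8.314 * 302.15 / 28 * 0.407631 = 5578

5578 kW


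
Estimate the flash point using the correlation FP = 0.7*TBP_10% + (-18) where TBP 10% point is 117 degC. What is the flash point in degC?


FP = 0.7 * 117 + (-18) = 63.9

63.9 degC


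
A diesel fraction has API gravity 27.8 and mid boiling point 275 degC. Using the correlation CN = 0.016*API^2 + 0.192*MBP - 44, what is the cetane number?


CN = 0.016 * 27.8^2 + 0.192 * 275 - 44
CN = 12.36544 + 52.8 - 44 = 21.16544

21.16544


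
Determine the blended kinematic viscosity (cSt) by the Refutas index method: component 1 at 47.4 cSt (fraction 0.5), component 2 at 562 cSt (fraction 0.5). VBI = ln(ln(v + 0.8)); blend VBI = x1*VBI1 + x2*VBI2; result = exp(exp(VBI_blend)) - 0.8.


Refutas method: VBN_i = 14.534*ln(ln(visc_i + 0.8)) + 10.975, blended linearly by mass fraction; since VBN is linear in VBI_i = ln(ln(visc_i + 0.8)) and the fractions sum to 1, blend VBI directly: visc = exp(exp(VBI_blend)) - 0.8
VBI_1 = ln(ln(47.4 + 0.8)) = 1.35464
VBI_2 = ln(ln(562 + 0.8)) = 1.84576
VBI_blend = 0.5 * 1.35464 + 0.5 * 1.84576 = 1.6002
visc_blend = exp(exp(1.6002)) - 0.8 = 140.9

140.9 cSt


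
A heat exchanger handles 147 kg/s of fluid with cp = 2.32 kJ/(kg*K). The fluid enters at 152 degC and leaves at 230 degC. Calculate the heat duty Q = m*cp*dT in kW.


Q = m_dot * cp * delta_T
delta_T = 230 - 152 = 78 K
Q = 147 * 2.32 * 78
= 341.04 * 78
= 26601.12 kW

26601.12 kW


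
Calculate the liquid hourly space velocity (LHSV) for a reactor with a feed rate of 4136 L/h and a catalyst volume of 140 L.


LHSV = volumetric feed rate / catalyst volume
= 4136 L/h / 140 L
= 29.54 h^-1

29.54 h^-1


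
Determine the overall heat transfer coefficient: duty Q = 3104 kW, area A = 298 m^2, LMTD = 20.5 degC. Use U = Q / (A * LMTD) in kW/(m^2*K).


From Q = U*A*LMTD, U = Q / (A * LMTD)
U = 3104 / (298 * 20.5) = 3104 / 6109 = 0.5081

0.5081 kW/(m^2*K)


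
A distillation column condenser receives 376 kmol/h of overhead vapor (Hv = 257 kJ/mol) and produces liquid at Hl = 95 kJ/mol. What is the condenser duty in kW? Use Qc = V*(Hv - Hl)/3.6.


Qc = 376 * (257 - 95) / 3.6 = 376 * 162 / 3.6 = 16920

16920 kW


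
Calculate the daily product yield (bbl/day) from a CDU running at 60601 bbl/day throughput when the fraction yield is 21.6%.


Crude throughput = 60601 bbl/day
Fraction yield = 21.6%
yield = throughput * fraction / 100
yield = 60601 * 21.6 / 100 = 13089.816

13089.816 bbl/day


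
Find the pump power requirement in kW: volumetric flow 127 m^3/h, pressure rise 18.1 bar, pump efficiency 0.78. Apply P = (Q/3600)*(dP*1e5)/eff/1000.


Q = 127 / 3600 = 0.0352778 m^3/s
P = 0.0352778 * (18.1 * 1e5) / 0.78 / 1000 = 81.86

81.86 kW


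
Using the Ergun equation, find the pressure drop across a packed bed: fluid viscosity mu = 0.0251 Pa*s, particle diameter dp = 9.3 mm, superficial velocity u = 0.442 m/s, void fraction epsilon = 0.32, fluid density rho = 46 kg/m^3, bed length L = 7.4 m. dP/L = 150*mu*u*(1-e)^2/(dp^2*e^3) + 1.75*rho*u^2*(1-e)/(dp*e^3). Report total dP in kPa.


dp = 9.3 mm = 0.0093 m
Viscous term = 150*0.0251*0.442*(1-0.32)^2 / (0.0093^2*0.32^3) = 271512
Inertial term = 1.75*46*0.442^2*(1-0.32) / (0.0093*0.32^3) = 35092.7
dP/L = 271512 + 35092.7 = 306605 Pa/m
dP = 306605 * 7.4 / 1000 = 2269 kPa

2269 kPa


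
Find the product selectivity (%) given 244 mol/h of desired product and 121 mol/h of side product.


Selectivity = desired / (desired + undesired) * 100
Total products = 244 + 121 = 365 mol/h
S = 244 / 365 * 100
= 0.6685 * 100
= 66.85 %

66.85 %


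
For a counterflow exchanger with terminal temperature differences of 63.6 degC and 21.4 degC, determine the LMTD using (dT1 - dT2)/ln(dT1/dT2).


LMTD = (dT1 - dT2) / ln(dT1/dT2)
= (63.6 - 21.4) / ln(63.6 / 21.4) = 42.2 / 1.08922 = 38.74

38.74 degC


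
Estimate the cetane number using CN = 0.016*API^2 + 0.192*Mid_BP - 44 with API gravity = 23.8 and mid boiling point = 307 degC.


CN = 0.016 * 23.8^2 + 0.192 * 307 - 44
CN = 9.06304 + 58.944 - 44 = 24.00704

24.00704


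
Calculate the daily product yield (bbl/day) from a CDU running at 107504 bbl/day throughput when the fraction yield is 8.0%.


Crude throughput = 107504 bbl/day
Fraction yield = 8.0%
yield = throughput * fraction / 100
yield = 107504 * 8.0 / 100 = 8600.32

8600.32 bbl/day


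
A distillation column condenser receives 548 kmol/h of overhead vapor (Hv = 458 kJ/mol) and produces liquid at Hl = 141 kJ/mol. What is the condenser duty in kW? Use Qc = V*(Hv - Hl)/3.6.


Qc = 548 * (458 - 141) / 3.6 = 548 * 317 / 3.6 = 48250

48250 kW


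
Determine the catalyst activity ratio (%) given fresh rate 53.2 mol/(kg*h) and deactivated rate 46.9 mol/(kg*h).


Activity (%) = (rate_used / rate_fresh) * 100
rate_used = 46.9, rate_fresh = 53.2
= (46.9 / 53.2) * 100
= 0.8816 * 100 = 88.16

88.16 %


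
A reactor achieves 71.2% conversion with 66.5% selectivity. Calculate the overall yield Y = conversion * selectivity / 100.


Overall yield = conversion (%) * selectivity (%) / 100
Conversion = 71.2%, Selectivity = 66.5%
Y = 71.2 * 66.5 / 100
= 47.348 %

47.348 %


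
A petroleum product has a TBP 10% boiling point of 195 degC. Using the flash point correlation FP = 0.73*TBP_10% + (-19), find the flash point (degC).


FP = 0.73 * 195 + (-19) = 123.35

123.35 degC


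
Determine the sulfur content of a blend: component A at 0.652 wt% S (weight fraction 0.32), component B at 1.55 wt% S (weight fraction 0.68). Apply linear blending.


Linear sulfur blending: S_blend = x1*S1 + x2*S2
Contribution 1: 0.32 * 0.652 = 0.20864 wt%
Contribution 2: 0.68 * 1.55 = 1.054 wt%
S_blend = 0.20864 + 1.054 = 1.26264

1.26264 wt%


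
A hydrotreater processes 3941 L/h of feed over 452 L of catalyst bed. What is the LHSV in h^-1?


LHSV = volumetric feed rate / catalyst volume
= 3941 L/h / 452 L
= 8.719 h^-1

8.719 h^-1


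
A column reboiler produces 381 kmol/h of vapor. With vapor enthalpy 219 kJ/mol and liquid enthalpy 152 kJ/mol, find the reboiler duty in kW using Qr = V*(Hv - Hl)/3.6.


Qr = 381 * (219 - 152) / 3.6 = 381 * 67 / 3.6 = 7091

7091 kW


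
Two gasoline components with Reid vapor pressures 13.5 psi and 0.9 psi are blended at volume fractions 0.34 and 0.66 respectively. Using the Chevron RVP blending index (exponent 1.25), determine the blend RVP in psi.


Chevron index: RVP_blend = (sum xi*RVPi^1.25)^(1/1.25)
RVP^1.25 terms: 0.34 * 13.5^1.25 + 0.66 * 0.9^1.25 = 9.3768
RVP_blend = 9.3768^(1/1.25) = 5.993

5.993 psi


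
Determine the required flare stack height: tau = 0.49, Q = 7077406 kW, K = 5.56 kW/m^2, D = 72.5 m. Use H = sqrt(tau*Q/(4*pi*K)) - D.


tau*Q/(4*pi*K) = 0.49 * 7077406 / (4 * pi * 5.56) = 49634.7
sqrt(49634.7) = 222.788
H = 222.788 - 72.5 = 150.3

150.3 m


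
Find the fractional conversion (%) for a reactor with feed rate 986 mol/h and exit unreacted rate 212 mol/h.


X = (F_in - F_out) / F_in * 100
Moles reacted = 986 - 212 = 774
X = 774 / 986 * 100
= 0.7850 * 100
= 78.50 %

78.50 %


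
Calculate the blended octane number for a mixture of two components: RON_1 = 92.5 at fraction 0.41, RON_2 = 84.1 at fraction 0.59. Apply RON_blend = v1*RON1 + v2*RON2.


Linear blending: RON_blend = sum(vi * RONi)
Contribution 1: 0.41 * 92.5 = 37.925
Contribution 2: 0.59 * 84.1 = 49.619
RON_blend = 37.925 + 49.619 = 87.544

87.544


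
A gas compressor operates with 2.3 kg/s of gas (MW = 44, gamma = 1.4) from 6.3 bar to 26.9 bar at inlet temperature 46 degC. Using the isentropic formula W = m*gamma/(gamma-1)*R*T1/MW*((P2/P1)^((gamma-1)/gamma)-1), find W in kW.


Isentropic work: W = m*(gamma/(gamma-1))*(R*T1/MW)*((P2/P1)^((gamma-1)/gamma) - 1)
T1 = 46 + 273.15 = 319.15 K
Pressure ratio = 26.9 / 6.3 = 4.26984
Exponent = (1.4 - 1)/1.4 = 0.285714
(P2/P1)^exp - 1 = 4.26984^0.285714 - 1 = 0.513971
W = 2.3 * 1.4 / 0.4 * 8.314 * 319.15 / 44 * 0.513971 = 249.5

249.5 kW


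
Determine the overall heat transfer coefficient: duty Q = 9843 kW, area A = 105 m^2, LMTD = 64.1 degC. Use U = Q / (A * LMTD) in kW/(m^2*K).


From Q = U*A*LMTD, U = Q / (A * LMTD)
U = 9843 / (105 * 64.1) = 9843 / 6730.5 = 1.462

1.462 kW/(m^2*K)


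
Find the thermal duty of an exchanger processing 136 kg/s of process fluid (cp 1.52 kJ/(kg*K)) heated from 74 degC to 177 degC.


Q = m_dot * cp * delta_T
delta_T = 177 - 74 = 103 K
Q = 136 * 1.52 * 103
= 206.72 * 103
= 21292.16 kW

21292.16 kW


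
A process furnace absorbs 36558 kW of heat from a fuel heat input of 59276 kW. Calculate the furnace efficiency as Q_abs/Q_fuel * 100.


Furnace efficiency = Q_absorbed / Q_fuel * 100
= 36558 / 59276 * 100 = 61.67

61.67 %


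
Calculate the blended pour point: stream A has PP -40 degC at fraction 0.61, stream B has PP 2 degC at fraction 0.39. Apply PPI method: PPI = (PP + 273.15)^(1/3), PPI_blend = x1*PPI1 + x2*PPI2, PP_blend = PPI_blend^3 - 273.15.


PPI_1 = (-40 + 273.15)^(1/3) = 6.15477
PPI_2 = (2 + 273.15)^(1/3) = 6.504139
PPI_blend = 0.61 * 6.15477 + 0.39 * 6.504139 = 6.291024
PP_blend = 6.291024^3 - 273.15 = 248.9797 - 273.15 = -24.17

-24.17 degC


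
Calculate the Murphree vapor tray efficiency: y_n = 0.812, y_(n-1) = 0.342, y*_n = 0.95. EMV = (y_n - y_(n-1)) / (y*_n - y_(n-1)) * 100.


Murphree vapor efficiency: EMV = (y_n - y_(n-1)) / (y*_n - y_(n-1)) * 100
EMV = (0.812 - 0.342) / (0.95 - 0.342) * 100 = 0.47 / 0.608 * 100 = 77.30

77.30 %


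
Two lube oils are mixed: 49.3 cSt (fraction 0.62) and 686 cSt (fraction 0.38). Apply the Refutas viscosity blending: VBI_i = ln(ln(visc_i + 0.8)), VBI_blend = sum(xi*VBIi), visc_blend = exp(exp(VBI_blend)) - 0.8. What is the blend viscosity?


Refutas method: VBN_i = 14.534*ln(ln(visc_i + 0.8)) + 10.975, blended linearly by mass fraction; since VBN is linear in VBI_i = ln(ln(visc_i + 0.8)) and the fractions sum to 1, blend VBI directly: visc = exp(exp(VBI_blend)) - 0.8
VBI_1 = ln(ln(49.3 + 0.8)) = 1.36457
VBI_2 = ln(ln(686 + 0.8)) = 1.87672
VBI_blend = 0.62 * 1.36457 + 0.38 * 1.87672 = 1.55919
visc_blend = exp(exp(1.55919)) - 0.8 = 115.4

115.4 cSt


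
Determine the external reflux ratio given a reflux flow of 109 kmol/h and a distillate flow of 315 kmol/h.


Reflux ratio definition: R = L / D (liquid returned / distillate withdrawn)
L = 109 kmol/h, D = 315 kmol/h
R = 109 / 315 = 0.3460

0.3460


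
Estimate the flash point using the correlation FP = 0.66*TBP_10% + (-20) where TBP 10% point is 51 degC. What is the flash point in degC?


FP = 0.66 * 51 + (-20) = 13.66

13.66 degC


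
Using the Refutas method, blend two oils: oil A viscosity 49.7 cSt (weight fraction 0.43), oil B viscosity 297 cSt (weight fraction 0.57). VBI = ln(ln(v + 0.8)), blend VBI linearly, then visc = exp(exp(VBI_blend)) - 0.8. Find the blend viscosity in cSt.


Refutas method: VBN_i = 14.534*ln(ln(visc_i + 0.8)) + 10.975, blended linearly by mass fraction; since VBN is linear in VBI_i = ln(ln(visc_i + 0.8)) and the fractions sum to 1, blend VBI directly: visc = exp(exp(VBI_blend)) - 0.8
VBI_1 = ln(ln(49.7 + 0.8)) = 1.36659
VBI_2 = ln(ln(297 + 0.8)) = 1.73984
VBI_blend = 0.43 * 1.36659 + 0.57 * 1.73984 = 1.57934
visc_blend = exp(exp(1.57934)) - 0.8 = 127.2

127.2 cSt


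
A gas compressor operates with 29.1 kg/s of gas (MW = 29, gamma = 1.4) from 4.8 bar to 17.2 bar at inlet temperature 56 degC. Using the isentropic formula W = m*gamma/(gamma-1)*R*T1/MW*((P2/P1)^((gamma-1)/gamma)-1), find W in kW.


Isentropic work: W = m*(gamma/(gamma-1))*(R*T1/MW)*((P2/P1)^((gamma-1)/gamma) - 1)
T1 = 56 + 273.15 = 329.15 K
Pressure ratio = 17.2 / 4.8 = 3.58333
Exponent = (1.4 - 1)/1.4 = 0.285714
(P2/P1)^exp - 1 = 3.58333^0.285714 - 1 = 0.440017
W = 29.1 * 1.4 / 0.4 * 8.314 * 329.15 / 29 * 0.440017 = 4229

4229 kW
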